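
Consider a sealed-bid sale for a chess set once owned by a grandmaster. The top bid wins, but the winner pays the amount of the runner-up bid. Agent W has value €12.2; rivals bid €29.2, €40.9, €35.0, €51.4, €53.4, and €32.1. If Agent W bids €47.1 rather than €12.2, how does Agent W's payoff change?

The highest competing bid is €53.4.
Bidding truthfully at €12.2: the top bid is €53.4 (a rival), so Agent W loses. Payoff = €0.0.
Bidding €47.1: the top bid is €53.4 (a rival), so Agent W loses. Payoff = €0.0.
Change = €0.0 − €0.0 = €0.0.

€0.0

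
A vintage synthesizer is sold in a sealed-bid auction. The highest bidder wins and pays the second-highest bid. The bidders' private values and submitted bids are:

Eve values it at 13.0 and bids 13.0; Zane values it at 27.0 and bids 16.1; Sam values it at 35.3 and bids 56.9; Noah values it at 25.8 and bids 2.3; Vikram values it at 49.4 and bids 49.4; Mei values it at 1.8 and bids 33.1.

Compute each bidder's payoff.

Payoffs: Eve 0.0, Zane 0.0, Sam -14.1, Noah 0.0, Vikram 0.0, Mei 0.0.

Ranking the bids: Sam 56.9; Vikram 49.4; Mei 33.1; Zane 16.1; Eve 13.0; Noah 2.3.
Sam has the top bid and wins; the price is the second-highest bid, 49.4.
Sam's payoff = 35.3 − 49.4 = -14.1. All other bidders lose, so their payoff is 0.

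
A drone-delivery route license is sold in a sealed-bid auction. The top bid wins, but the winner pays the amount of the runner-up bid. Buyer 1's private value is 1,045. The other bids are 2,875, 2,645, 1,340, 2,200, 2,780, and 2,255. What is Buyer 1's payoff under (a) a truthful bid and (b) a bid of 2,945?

The highest competing bid is 2,875.
Bidding truthfully at 1,045: the top bid is 2,875 (a rival), so Buyer 1 loses. Payoff = 0.
Bidding 2,945: Buyer 1 has the top bid, wins, and pays the second-highest bid 2,875. Payoff = 1,045 − 2,875 = -1,830.
Deviating from a truthful bid can only lose payoff in a second-price auction — never gain.

(a) 0  (b) -1,830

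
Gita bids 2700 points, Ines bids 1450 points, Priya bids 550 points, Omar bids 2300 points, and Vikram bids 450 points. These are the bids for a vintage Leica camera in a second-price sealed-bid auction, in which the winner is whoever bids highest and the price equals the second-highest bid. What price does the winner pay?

Price paid: 2300 points.

Bids in descending order: Gita 2700 points > Omar 2300 points > Ines 1450 points > Priya 550 points > Vikram 450 points.
Gita is the highest bidder, so Gita wins.
Under the second-price rule, the price is the second-highest bid: 2300 points.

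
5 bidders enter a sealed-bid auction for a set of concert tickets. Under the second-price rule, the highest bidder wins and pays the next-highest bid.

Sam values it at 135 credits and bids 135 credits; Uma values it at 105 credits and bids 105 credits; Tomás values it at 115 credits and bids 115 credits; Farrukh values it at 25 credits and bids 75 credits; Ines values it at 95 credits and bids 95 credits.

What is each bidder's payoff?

Payoffs: Sam 20 credits, Uma 0 credits, Tomás 0 credits, Farrukh 0 credits, Ines 0 credits.

Sorted high to low: Sam 135 credits, then Tomás 115 credits, then Uma 105 credits, then Ines 95 credits, then Farrukh 75 credits.
Sam has the top bid and wins; the price is the second-highest bid, 115 credits.
Sam's payoff = 135 credits − 115 credits = 20 credits. All other bidders lose, so their payoff is 0.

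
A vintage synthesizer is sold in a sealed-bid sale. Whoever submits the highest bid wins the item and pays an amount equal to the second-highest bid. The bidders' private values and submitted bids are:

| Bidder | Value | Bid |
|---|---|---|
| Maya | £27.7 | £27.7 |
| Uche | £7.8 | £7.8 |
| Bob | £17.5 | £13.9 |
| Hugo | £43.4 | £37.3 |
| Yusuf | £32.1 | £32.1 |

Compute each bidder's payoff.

Bids in descending order: Hugo £37.3 > Yusuf £32.1 > Maya £27.7 > Bob £13.9 > Uche £7.8.
Hugo has the top bid and wins; the price is the second-highest bid, £32.1.
Hugo's payoff = £43.4 − £32.1 = £11.3. All other bidders lose, so their payoff is 0.

Maya £0.0, Uche £0.0, Bob £0.0, Hugo £11.3, Yusuf £0.0.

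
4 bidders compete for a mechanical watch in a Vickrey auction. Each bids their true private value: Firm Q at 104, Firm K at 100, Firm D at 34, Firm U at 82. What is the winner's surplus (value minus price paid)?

Sorted high to low: Firm Q 104, then Firm K 100, then Firm U 82, then Firm D 34.
Firm Q wins with the top bid and pays the second-highest, 100.
Surplus = 104 − 100 = 4.

4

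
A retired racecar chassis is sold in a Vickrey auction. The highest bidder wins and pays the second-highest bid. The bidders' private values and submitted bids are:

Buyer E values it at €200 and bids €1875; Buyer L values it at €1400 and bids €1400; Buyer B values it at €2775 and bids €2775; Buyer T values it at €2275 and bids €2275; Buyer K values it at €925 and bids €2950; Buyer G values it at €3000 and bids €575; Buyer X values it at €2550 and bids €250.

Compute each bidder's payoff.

Sorted high to low: Buyer K €2950; Buyer B €2775; Buyer T €2275; Buyer E €1875; Buyer L €1400; Buyer G €575; Buyer X €250.
Buyer K has the top bid and wins; the price is the second-highest bid, €2775.
Buyer K's payoff = €925 − €2775 = -€1850. All other bidders lose, so their payoff is 0.

Payoffs: Buyer E €0, Buyer L €0, Buyer B €0, Buyer T €0, Buyer K -€1850, Buyer G €0, Buyer X €0.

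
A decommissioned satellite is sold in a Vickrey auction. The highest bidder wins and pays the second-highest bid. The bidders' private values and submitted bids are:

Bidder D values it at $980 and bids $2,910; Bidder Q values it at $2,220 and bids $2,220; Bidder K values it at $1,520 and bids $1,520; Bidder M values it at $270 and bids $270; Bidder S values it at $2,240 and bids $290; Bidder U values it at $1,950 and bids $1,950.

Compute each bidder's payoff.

Ordered from highest: Bidder D $2,910 > Bidder Q $2,220 > Bidder U $1,950 > Bidder K $1,520 > Bidder S $290 > Bidder M $270.
Bidder D has the top bid and wins; the price is the second-highest bid, $2,220.
Bidder D's payoff = $980 − $2,220 = -$1,240. All other bidders lose, so their payoff is 0.

Payoffs: Bidder D -$1,240, Bidder Q $0, Bidder K $0, Bidder M $0, Bidder S $0, Bidder U $0.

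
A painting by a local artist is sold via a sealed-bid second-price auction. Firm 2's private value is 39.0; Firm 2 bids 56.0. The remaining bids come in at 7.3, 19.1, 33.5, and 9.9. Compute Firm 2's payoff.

Highest competing bid: 33.5.
Firm 2's bid 56.0 is the highest overall, so Firm 2 wins and pays the second-highest bid, 33.5.
Payoff = value − price = 39.0 − 33.5 = 5.5.

Payoff = 5.5.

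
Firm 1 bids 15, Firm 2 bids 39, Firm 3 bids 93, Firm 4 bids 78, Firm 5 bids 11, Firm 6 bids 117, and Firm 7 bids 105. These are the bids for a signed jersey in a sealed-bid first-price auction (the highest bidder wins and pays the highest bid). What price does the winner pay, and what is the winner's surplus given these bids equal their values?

Bids in descending order: Firm 6 117 > Firm 7 105 > Firm 3 93 > Firm 4 78 > Firm 2 39 > Firm 1 15 > Firm 5 11.
Firm 6 is the highest bidder, so Firm 6 wins.
Under the first-price rule, the price is the highest bid: 117.
Surplus = 117 − 117 = 0.

The winner pays 117 for a surplus of 0.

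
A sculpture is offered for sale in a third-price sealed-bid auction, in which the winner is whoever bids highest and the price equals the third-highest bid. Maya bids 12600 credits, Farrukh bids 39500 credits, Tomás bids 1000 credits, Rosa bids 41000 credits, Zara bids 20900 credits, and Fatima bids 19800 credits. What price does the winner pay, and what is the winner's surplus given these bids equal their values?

Ordered from highest: Rosa 41000 credits, then Farrukh 39500 credits, then Zara 20900 credits, then Fatima 19800 credits, then Maya 12600 credits, then Tomás 1000 credits.
Rosa is the highest bidder, so Rosa wins.
Under the third-price rule, the price is the third-highest bid: 20900 credits.
Surplus = 41000 credits − 20900 credits = 20100 credits.

The winner pays 20900 credits for a surplus of 20100 credits.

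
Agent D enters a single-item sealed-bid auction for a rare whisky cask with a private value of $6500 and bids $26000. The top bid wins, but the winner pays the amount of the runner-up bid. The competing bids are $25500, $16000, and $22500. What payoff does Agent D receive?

Highest competing bid: $25500.
Agent D's bid $26000 is the highest overall, so Agent D wins and pays the second-highest bid, $25500.
Payoff = value − price = $6500 − $25500 = -$19000.

-$19000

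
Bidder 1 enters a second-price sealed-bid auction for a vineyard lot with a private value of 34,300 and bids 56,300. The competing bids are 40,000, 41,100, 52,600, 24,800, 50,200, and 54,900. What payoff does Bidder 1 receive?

-20,600

Highest competing bid: 54,900.
Bidder 1's bid 56,300 is the highest overall, so Bidder 1 wins and pays the second-highest bid, 54,900.
Payoff = value − price = 34,300 − 54,900 = -20,600.
Overbidding won the item at a price above value — truthful bidding would have avoided this loss.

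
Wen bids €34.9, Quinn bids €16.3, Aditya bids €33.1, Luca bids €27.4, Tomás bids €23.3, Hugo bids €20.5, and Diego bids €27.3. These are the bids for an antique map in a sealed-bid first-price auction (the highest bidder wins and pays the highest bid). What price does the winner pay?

Sorted high to low: Wen €34.9, then Aditya €33.1, then Luca €27.4, then Diego €27.3, then Tomás €23.3, then Hugo €20.5, then Quinn €16.3.
Wen is the highest bidder, so Wen wins.
Under the first-price rule, the price is the highest bid: €34.9.

€34.9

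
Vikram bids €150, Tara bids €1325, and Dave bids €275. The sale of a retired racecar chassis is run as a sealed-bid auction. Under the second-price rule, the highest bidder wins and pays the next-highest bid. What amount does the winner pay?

€275

Ranking the bids: Tara €1325 > Dave €275 > Vikram €150.
Tara has the highest bid, so Tara wins.
The second-highest bid is €275, so that is what Tara pays.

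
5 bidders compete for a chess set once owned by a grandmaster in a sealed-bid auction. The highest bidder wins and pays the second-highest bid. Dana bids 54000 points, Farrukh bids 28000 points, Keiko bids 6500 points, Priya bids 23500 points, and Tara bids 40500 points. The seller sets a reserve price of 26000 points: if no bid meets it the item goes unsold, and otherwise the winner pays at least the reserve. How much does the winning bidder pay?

Ordered from highest: Dana 54000 points; Tara 40500 points; Farrukh 28000 points; Priya 23500 points; Keiko 6500 points.
Dana has the highest bid, so Dana wins.
The second-highest bid is 40500 points, which exceeds the reserve, so that sets the price.

The winner pays 40500 points.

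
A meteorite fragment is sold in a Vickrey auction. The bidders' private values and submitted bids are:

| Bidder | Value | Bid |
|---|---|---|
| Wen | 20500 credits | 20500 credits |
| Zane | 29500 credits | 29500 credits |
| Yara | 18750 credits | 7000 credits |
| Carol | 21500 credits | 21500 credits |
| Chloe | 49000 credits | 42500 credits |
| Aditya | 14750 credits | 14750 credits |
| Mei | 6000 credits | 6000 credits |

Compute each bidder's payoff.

Wen 0 credits, Zane 0 credits, Yara 0 credits, Carol 0 credits, Chloe 19500 credits, Aditya 0 credits, Mei 0 credits.

Bids in descending order: Chloe 42500 credits; Zane 29500 credits; Carol 21500 credits; Wen 20500 credits; Aditya 14750 credits; Yara 7000 credits; Mei 6000 credits.
Chloe has the top bid and wins; the price is the second-highest bid, 29500 credits.
Chloe's payoff = 49000 credits − 29500 credits = 19500 credits. All other bidders lose, so their payoff is 0.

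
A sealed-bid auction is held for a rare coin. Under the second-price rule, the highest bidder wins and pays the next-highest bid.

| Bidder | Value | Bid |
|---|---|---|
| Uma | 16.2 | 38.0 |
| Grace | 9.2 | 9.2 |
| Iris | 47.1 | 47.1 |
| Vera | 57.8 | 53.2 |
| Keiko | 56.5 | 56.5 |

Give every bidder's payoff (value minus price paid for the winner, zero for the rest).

Bids in descending order: Keiko 56.5 > Vera 53.2 > Iris 47.1 > Uma 38.0 > Grace 9.2.
Keiko has the top bid and wins; the price is the second-highest bid, 53.2.
Keiko's payoff = 56.5 − 53.2 = 3.3. All other bidders lose, so their payoff is 0.

Payoffs: Uma 0.0, Grace 0.0, Iris 0.0, Vera 0.0, Keiko 3.3.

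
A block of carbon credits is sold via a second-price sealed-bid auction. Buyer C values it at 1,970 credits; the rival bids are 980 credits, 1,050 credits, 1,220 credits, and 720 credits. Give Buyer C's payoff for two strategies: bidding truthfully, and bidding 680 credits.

The highest competing bid is 1,220 credits.
Bidding truthfully at 1,970 credits: Buyer C has the top bid, wins, and pays the second-highest bid 1,220 credits. Payoff = 1,970 credits − 1,220 credits = 750 credits.
Bidding 680 credits: the top bid is 1,220 credits (a rival), so Buyer C loses. Payoff = 0 credits.

(a) 750 credits  (b) 0 credits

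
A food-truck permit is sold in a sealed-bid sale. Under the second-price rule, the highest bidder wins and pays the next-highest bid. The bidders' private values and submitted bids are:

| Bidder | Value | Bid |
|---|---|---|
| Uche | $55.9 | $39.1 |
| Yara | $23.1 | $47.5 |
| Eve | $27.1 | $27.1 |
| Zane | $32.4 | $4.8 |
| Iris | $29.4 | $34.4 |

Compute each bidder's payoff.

Payoffs: Uche $0.0, Yara -$16.0, Eve $0.0, Zane $0.0, Iris $0.0.

Ordered from highest: Yara $47.5, then Uche $39.1, then Iris $34.4, then Eve $27.1, then Zane $4.8.
Yara has the top bid and wins; the price is the second-highest bid, $39.1.
Yara's payoff = $23.1 − $39.1 = -$16.0. All other bidders lose, so their payoff is 0.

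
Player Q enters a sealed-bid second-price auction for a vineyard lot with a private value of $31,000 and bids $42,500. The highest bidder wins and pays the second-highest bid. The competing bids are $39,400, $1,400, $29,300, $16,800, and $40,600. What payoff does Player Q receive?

Player Q's payoff: -$9,600.

Highest competing bid: $40,600.
Player Q's bid $42,500 is the highest overall, so Player Q wins and pays the second-highest bid, $40,600.
Payoff = value − price = $31,000 − $40,600 = -$9,600.
Overbidding won the item at a price above value — truthful bidding would have avoided this loss.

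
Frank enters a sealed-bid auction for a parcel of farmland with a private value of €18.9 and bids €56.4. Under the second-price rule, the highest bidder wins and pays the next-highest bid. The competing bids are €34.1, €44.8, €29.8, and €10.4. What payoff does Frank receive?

Payoff = -€25.9.

Highest competing bid: €44.8.
Frank's bid €56.4 is the highest overall, so Frank wins and pays the second-highest bid, €44.8.
Payoff = value − price = €18.9 − €44.8 = -€25.9.
Overbidding won the item at a price above value — truthful bidding would have avoided this loss.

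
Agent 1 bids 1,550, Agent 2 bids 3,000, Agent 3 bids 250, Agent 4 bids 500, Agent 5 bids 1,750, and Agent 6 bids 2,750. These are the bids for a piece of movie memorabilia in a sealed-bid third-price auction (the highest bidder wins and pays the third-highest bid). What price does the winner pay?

Price paid: 1,750.

Ranking the bids: Agent 2 3,000; Agent 6 2,750; Agent 5 1,750; Agent 1 1,550; Agent 4 500; Agent 3 250.
Agent 2 is the highest bidder, so Agent 2 wins.
Under the third-price rule, the price is the third-highest bid: 1,750.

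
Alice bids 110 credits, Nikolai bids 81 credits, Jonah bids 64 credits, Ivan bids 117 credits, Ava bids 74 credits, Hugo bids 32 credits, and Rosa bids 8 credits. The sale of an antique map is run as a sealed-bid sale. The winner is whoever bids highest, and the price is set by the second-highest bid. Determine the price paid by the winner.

The winner pays 110 credits.

Bids in descending order: Ivan 117 credits; Alice 110 credits; Nikolai 81 credits; Ava 74 credits; Jonah 64 credits; Hugo 32 credits; Rosa 8 credits.
Ivan has the highest bid, so Ivan wins.
The second-highest bid is 110 credits, so that is what Ivan pays.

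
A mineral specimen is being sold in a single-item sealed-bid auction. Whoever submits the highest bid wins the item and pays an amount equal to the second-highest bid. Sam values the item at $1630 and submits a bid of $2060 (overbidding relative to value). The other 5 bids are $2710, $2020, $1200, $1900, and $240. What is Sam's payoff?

Payoff = $0.

Highest competing bid: $2710.
Sam's bid $2060 is not the highest, so Sam loses, pays nothing, and earns zero payoff.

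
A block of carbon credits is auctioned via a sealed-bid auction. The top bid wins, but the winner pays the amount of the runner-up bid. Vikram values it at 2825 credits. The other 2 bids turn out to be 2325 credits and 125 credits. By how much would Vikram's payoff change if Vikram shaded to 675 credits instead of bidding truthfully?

The highest competing bid is 2325 credits.
Bidding truthfully at 2825 credits: Vikram has the top bid, wins, and pays the second-highest bid 2325 credits. Payoff = 2825 credits − 2325 credits = 500 credits.
Bidding 675 credits: the top bid is 2325 credits (a rival), so Vikram loses. Payoff = 0 credits.
Change = 0 credits − 500 credits = -500 credits.
This is the dominant-strategy logic: truthful bidding weakly beats any alternative.

Payoff change: -500 credits.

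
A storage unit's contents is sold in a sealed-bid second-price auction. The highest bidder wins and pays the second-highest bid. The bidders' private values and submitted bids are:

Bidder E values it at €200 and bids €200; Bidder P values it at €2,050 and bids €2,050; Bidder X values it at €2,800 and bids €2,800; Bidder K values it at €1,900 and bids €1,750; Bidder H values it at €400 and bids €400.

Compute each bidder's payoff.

Ranking the bids: Bidder X €2,800; Bidder P €2,050; Bidder K €1,750; Bidder H €400; Bidder E €200.
Bidder X has the top bid and wins; the price is the second-highest bid, €2,050.
Bidder X's payoff = €2,800 − €2,050 = €750. All other bidders lose, so their payoff is 0.

Payoffs: Bidder E €0, Bidder P €0, Bidder X €750, Bidder K €0, Bidder H €0.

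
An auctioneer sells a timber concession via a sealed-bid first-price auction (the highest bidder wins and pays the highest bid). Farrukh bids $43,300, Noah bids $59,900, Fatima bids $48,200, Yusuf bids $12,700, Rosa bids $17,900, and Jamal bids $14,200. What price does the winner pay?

Ordered from highest: Noah $59,900 > Fatima $48,200 > Farrukh $43,300 > Rosa $17,900 > Jamal $14,200 > Yusuf $12,700.
Noah is the highest bidder, so Noah wins.
Under the first-price rule, the price is the highest bid: $59,900.

The winner pays $59,900.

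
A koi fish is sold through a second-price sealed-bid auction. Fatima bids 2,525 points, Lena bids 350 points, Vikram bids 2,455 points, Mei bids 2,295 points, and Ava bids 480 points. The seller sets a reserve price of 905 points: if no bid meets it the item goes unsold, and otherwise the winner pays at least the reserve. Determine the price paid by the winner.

Price paid: 2,455 points.

Bids in descending order: Fatima 2,525 points > Vikram 2,455 points > Mei 2,295 points > Ava 480 points > Lena 350 points.
Fatima has the highest bid, so Fatima wins.
The second-highest bid is 2,455 points, which exceeds the reserve, so that sets the price.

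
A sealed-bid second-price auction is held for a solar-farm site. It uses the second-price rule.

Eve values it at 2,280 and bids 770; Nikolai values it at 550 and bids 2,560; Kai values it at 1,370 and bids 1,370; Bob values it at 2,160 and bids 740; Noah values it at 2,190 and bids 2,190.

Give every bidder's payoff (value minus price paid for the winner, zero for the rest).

Ranking the bids: Nikolai 2,560, then Noah 2,190, then Kai 1,370, then Eve 770, then Bob 740.
Nikolai has the top bid and wins; the price is the second-highest bid, 2,190.
Nikolai's payoff = 550 − 2,190 = -1,640. All other bidders lose, so their payoff is 0.

Payoffs: Eve 0, Nikolai -1,640, Kai 0, Bob 0, Noah 0.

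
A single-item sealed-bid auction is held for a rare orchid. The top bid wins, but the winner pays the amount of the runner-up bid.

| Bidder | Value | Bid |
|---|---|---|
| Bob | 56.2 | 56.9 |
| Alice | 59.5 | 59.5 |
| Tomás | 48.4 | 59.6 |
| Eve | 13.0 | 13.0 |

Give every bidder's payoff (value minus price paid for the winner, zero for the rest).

Payoffs: Bob 0.0, Alice 0.0, Tomás -11.1, Eve 0.0.

Sorted high to low: Tomás 59.6, then Alice 59.5, then Bob 56.9, then Eve 13.0.
Tomás has the top bid and wins; the price is the second-highest bid, 59.5.
Tomás's payoff = 48.4 − 59.5 = -11.1. All other bidders lose, so their payoff is 0.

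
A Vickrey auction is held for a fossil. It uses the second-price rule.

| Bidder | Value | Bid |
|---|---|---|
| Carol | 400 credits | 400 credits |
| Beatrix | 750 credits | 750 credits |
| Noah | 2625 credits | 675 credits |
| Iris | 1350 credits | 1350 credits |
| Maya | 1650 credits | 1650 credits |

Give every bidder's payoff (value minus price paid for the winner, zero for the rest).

Bids in descending order: Maya 1650 credits > Iris 1350 credits > Beatrix 750 credits > Noah 675 credits > Carol 400 credits.
Maya has the top bid and wins; the price is the second-highest bid, 1350 credits.
Maya's payoff = 1650 credits − 1350 credits = 300 credits. All other bidders lose, so their payoff is 0.

Carol 0 credits, Beatrix 0 credits, Noah 0 credits, Iris 0 credits, Maya 300 credits.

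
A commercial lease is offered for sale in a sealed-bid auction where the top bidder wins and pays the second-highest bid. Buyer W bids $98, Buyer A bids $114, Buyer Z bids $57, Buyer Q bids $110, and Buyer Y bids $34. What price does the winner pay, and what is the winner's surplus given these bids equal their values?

The winner pays $110 for a surplus of $4.

Sorted high to low: Buyer A $114; Buyer Q $110; Buyer W $98; Buyer Z $57; Buyer Y $34.
Buyer A is the highest bidder, so Buyer A wins.
Under the second-price rule, the price is the second-highest bid: $110.
Surplus = $114 − $110 = $4.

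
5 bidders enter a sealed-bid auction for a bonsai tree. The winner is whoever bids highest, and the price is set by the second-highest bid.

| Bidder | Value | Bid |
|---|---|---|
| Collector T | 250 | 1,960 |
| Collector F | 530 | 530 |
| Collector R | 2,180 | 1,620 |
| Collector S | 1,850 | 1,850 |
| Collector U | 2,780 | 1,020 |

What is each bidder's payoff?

Sorted high to low: Collector T 1,960, then Collector S 1,850, then Collector R 1,620, then Collector U 1,020, then Collector F 530.
Collector T has the top bid and wins; the price is the second-highest bid, 1,850.
Collector T's payoff = 250 − 1,850 = -1,600. All other bidders lose, so their payoff is 0.

Payoffs: Collector T -1,600, Collector F 0, Collector R 0, Collector S 0, Collector U 0.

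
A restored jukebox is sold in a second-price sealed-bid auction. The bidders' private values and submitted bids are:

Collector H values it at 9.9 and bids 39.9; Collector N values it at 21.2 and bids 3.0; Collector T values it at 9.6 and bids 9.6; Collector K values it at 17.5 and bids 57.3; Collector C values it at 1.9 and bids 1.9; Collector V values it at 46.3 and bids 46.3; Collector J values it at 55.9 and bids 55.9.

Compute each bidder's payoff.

Sorted high to low: Collector K 57.3; Collector J 55.9; Collector V 46.3; Collector H 39.9; Collector T 9.6; Collector N 3.0; Collector C 1.9.
Collector K has the top bid and wins; the price is the second-highest bid, 55.9.
Collector K's payoff = 17.5 − 55.9 = -38.4. All other bidders lose, so their payoff is 0.

Payoffs: Collector H 0.0, Collector N 0.0, Collector T 0.0, Collector K -38.4, Collector C 0.0, Collector V 0.0, Collector J 0.0.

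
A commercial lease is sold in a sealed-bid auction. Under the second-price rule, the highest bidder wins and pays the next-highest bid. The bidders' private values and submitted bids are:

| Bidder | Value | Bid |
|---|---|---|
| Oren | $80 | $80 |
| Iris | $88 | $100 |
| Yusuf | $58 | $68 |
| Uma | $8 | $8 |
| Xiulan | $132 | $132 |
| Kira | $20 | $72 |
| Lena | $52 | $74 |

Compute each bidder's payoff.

Payoffs: Oren $0, Iris $0, Yusuf $0, Uma $0, Xiulan $32, Kira $0, Lena $0.

Bids in descending order: Xiulan $132 > Iris $100 > Oren $80 > Lena $74 > Kira $72 > Yusuf $68 > Uma $8.
Xiulan has the top bid and wins; the price is the second-highest bid, $100.
Xiulan's payoff = $132 − $100 = $32. All other bidders lose, so their payoff is 0.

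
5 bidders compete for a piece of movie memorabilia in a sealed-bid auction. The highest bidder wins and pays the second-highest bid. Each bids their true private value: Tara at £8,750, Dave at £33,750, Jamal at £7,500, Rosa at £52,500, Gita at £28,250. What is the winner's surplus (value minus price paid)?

Sorted high to low: Rosa £52,500 > Dave £33,750 > Gita £28,250 > Tara £8,750 > Jamal £7,500.
Rosa wins with the top bid and pays the second-highest, £33,750.
Surplus = £52,500 − £33,750 = £18,750.

Surplus = £18,750.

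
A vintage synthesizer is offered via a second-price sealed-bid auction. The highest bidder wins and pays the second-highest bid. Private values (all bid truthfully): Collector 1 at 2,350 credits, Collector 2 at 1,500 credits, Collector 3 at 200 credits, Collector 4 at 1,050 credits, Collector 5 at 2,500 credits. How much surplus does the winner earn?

Sorted high to low: Collector 5 2,500 credits, then Collector 1 2,350 credits, then Collector 2 1,500 credits, then Collector 4 1,050 credits, then Collector 3 200 credits.
Collector 5 wins with the top bid and pays the second-highest, 2,350 credits.
Surplus = 2,500 credits − 2,350 credits = 150 credits.

Surplus = 150 credits.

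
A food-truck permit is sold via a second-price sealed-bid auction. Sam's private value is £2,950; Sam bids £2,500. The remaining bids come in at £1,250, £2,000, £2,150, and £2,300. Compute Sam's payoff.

Highest competing bid: £2,300.
Sam's bid £2,500 is the highest overall, so Sam wins and pays the second-highest bid, £2,300.
Payoff = value − price = £2,950 − £2,300 = £650.

Payoff = £650.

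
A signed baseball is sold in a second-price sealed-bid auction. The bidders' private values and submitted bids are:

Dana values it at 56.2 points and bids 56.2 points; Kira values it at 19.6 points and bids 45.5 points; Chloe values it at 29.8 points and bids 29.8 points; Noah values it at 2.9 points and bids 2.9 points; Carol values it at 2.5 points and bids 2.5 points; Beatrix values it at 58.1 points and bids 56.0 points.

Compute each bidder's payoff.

Ranking the bids: Dana 56.2 points, then Beatrix 56.0 points, then Kira 45.5 points, then Chloe 29.8 points, then Noah 2.9 points, then Carol 2.5 points.
Dana has the top bid and wins; the price is the second-highest bid, 56.0 points.
Dana's payoff = 56.2 points − 56.0 points = 0.2 points. All other bidders lose, so their payoff is 0.

Dana 0.2 points, Kira 0.0 points, Chloe 0.0 points, Noah 0.0 points, Carol 0.0 points, Beatrix 0.0 points.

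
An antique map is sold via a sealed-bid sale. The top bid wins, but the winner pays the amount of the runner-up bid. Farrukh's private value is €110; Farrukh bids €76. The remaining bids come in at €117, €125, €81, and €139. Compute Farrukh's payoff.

Payoff = €0.

Highest competing bid: €139.
Farrukh's bid €76 is not the highest, so Farrukh loses, pays nothing, and earns zero payoff.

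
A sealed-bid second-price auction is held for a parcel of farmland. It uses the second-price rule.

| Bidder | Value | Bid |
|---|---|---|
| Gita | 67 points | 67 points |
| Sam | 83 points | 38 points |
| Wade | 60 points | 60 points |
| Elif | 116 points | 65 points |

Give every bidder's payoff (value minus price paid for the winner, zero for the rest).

Sorted high to low: Gita 67 points; Elif 65 points; Wade 60 points; Sam 38 points.
Gita has the top bid and wins; the price is the second-highest bid, 65 points.
Gita's payoff = 67 points − 65 points = 2 points. All other bidders lose, so their payoff is 0.

Gita 2 points, Sam 0 points, Wade 0 points, Elif 0 points.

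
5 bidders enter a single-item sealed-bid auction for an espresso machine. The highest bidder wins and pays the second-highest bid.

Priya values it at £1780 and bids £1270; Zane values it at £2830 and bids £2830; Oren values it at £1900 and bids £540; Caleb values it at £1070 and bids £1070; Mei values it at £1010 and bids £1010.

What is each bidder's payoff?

Bids in descending order: Zane £2830, then Priya £1270, then Caleb £1070, then Mei £1010, then Oren £540.
Zane has the top bid and wins; the price is the second-highest bid, £1270.
Zane's payoff = £2830 − £1270 = £1560. All other bidders lose, so their payoff is 0.

Payoffs: Priya £0, Zane £1560, Oren £0, Caleb £0, Mei £0.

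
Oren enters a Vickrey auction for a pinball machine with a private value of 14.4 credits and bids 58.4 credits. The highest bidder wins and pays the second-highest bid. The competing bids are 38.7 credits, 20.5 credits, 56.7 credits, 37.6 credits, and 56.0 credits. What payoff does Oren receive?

-42.3 credits

Highest competing bid: 56.7 credits.
Oren's bid 58.4 credits is the highest overall, so Oren wins and pays the second-highest bid, 56.7 credits.
Payoff = value − price = 14.4 credits − 56.7 credits = -42.3 credits.
Overbidding won the item at a price above value — truthful bidding would have avoided this loss.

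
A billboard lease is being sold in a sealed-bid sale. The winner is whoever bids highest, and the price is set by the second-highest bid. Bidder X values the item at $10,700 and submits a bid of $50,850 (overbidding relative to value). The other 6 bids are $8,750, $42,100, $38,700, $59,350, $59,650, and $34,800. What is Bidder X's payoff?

Highest competing bid: $59,650.
Bidder X's bid $50,850 is not the highest, so Bidder X loses, pays nothing, and earns zero payoff.

Payoff = $0.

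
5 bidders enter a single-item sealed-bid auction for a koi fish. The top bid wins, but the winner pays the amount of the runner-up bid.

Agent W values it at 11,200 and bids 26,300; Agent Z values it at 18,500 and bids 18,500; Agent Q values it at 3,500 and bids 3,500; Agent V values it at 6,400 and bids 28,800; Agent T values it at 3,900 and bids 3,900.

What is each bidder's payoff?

Payoffs: Agent W 0, Agent Z 0, Agent Q 0, Agent V -19,900, Agent T 0.

Ranking the bids: Agent V 28,800; Agent W 26,300; Agent Z 18,500; Agent T 3,900; Agent Q 3,500.
Agent V has the top bid and wins; the price is the second-highest bid, 26,300.
Agent V's payoff = 6,400 − 26,300 = -19,900. All other bidders lose, so their payoff is 0.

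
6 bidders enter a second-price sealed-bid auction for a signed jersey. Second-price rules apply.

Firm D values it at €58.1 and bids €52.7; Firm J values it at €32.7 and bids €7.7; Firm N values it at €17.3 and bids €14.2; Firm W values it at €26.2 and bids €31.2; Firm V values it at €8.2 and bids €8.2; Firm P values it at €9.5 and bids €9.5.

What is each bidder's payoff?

Sorted high to low: Firm D €52.7, then Firm W €31.2, then Firm N €14.2, then Firm P €9.5, then Firm V €8.2, then Firm J €7.7.
Firm D has the top bid and wins; the price is the second-highest bid, €31.2.
Firm D's payoff = €58.1 − €31.2 = €26.9. All other bidders lose, so their payoff is 0.

Firm D €26.9, Firm J €0.0, Firm N €0.0, Firm W €0.0, Firm V €0.0, Firm P €0.0.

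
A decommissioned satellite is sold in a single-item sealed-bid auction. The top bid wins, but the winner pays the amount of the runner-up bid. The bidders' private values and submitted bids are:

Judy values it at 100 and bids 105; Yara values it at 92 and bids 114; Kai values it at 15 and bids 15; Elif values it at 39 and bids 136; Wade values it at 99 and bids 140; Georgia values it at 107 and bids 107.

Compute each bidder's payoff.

Sorted high to low: Wade 140, then Elif 136, then Yara 114, then Georgia 107, then Judy 105, then Kai 15.
Wade has the top bid and wins; the price is the second-highest bid, 136.
Wade's payoff = 99 − 136 = -37. All other bidders lose, so their payoff is 0.

Payoffs: Judy 0, Yara 0, Kai 0, Elif 0, Wade -37, Georgia 0.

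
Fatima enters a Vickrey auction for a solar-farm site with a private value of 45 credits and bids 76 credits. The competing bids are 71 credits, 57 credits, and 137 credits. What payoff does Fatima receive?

Highest competing bid: 137 credits.
Fatima's bid 76 credits is not the highest, so Fatima loses, pays nothing, and earns zero payoff.

Payoff = 0 credits.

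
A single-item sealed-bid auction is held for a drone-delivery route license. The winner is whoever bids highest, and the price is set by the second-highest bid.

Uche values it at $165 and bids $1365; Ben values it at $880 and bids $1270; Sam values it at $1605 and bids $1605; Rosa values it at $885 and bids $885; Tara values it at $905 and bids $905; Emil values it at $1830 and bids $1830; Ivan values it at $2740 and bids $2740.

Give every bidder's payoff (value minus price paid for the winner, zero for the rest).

Uche $0, Ben $0, Sam $0, Rosa $0, Tara $0, Emil $0, Ivan $910.

Sorted high to low: Ivan $2740, then Emil $1830, then Sam $1605, then Uche $1365, then Ben $1270, then Tara $905, then Rosa $885.
Ivan has the top bid and wins; the price is the second-highest bid, $1830.
Ivan's payoff = $2740 − $1830 = $910. All other bidders lose, so their payoff is 0.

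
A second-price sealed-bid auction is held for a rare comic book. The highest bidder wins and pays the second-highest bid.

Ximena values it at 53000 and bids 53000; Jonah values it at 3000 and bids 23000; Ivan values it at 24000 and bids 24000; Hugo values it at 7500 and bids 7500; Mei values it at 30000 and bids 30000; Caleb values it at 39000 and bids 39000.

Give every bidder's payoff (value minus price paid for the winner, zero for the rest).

Payoffs: Ximena 14000, Jonah 0, Ivan 0, Hugo 0, Mei 0, Caleb 0.

Ordered from highest: Ximena 53000, then Caleb 39000, then Mei 30000, then Ivan 24000, then Jonah 23000, then Hugo 7500.
Ximena has the top bid and wins; the price is the second-highest bid, 39000.
Ximena's payoff = 53000 − 39000 = 14000. All other bidders lose, so their payoff is 0.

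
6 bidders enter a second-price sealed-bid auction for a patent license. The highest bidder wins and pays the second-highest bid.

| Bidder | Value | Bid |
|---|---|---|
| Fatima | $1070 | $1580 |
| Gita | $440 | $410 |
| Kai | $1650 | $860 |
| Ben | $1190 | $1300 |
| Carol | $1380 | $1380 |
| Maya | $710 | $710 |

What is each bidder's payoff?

Payoffs: Fatima -$310, Gita $0, Kai $0, Ben $0, Carol $0, Maya $0.

Bids in descending order: Fatima $1580; Carol $1380; Ben $1300; Kai $860; Maya $710; Gita $410.
Fatima has the top bid and wins; the price is the second-highest bid, $1380.
Fatima's payoff = $1070 − $1380 = -$310. All other bidders lose, so their payoff is 0.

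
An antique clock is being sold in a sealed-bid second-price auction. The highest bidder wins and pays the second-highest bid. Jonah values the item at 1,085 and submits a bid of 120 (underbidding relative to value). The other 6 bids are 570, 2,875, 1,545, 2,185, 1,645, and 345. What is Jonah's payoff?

Highest competing bid: 2,875.
Jonah's bid 120 is not the highest, so Jonah loses, pays nothing, and earns zero payoff.

Jonah's payoff: 0.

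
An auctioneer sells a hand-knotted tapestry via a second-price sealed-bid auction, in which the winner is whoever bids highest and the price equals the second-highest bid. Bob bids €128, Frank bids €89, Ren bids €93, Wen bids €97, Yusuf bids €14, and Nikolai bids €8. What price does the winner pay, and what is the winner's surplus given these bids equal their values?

Price €97; surplus €31.

Sorted high to low: Bob €128 > Wen €97 > Ren €93 > Frank €89 > Yusuf €14 > Nikolai €8.
Bob is the highest bidder, so Bob wins.
Under the second-price rule, the price is the second-highest bid: €97.
Surplus = €128 − €97 = €31.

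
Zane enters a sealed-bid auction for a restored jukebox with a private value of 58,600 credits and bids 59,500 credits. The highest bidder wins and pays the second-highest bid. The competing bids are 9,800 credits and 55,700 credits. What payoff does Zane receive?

Highest competing bid: 55,700 credits.
Zane's bid 59,500 credits is the highest overall, so Zane wins and pays the second-highest bid, 55,700 credits.
Payoff = value − price = 58,600 credits − 55,700 credits = 2,900 credits.

Zane's payoff: 2,900 credits.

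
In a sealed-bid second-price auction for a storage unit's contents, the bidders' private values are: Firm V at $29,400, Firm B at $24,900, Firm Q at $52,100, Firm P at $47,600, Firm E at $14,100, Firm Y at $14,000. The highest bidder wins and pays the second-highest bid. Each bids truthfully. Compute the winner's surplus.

$4,500

Bids in descending order: Firm Q $52,100, then Firm P $47,600, then Firm V $29,400, then Firm B $24,900, then Firm E $14,100, then Firm Y $14,000.
Firm Q wins with the top bid and pays the second-highest, $47,600.
Surplus = $52,100 − $47,600 = $4,500.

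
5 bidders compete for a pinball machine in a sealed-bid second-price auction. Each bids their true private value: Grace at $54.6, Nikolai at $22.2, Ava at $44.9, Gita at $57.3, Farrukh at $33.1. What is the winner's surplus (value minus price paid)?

Surplus = $2.7.

Ranking the bids: Gita $57.3; Grace $54.6; Ava $44.9; Farrukh $33.1; Nikolai $22.2.
Gita wins with the top bid and pays the second-highest, $54.6.
Surplus = $57.3 − $54.6 = $2.7.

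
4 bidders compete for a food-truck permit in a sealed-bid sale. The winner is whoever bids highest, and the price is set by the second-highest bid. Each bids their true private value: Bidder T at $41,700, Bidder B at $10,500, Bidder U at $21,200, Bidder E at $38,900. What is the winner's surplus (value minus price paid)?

Sorted high to low: Bidder T $41,700, then Bidder E $38,900, then Bidder U $21,200, then Bidder B $10,500.
Bidder T wins with the top bid and pays the second-highest, $38,900.
Surplus = $41,700 − $38,900 = $2,800.

Winner's surplus: $2,800.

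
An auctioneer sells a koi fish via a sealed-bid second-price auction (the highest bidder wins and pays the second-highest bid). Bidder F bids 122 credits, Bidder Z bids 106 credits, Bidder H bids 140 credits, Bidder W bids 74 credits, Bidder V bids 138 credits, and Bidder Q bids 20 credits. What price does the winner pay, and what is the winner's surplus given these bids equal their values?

Ordered from highest: Bidder H 140 credits; Bidder V 138 credits; Bidder F 122 credits; Bidder Z 106 credits; Bidder W 74 credits; Bidder Q 20 credits.
Bidder H is the highest bidder, so Bidder H wins.
Under the second-price rule, the price is the second-highest bid: 138 credits.
Surplus = 140 credits − 138 credits = 2 credits.

The winner pays 138 credits for a surplus of 2 credits.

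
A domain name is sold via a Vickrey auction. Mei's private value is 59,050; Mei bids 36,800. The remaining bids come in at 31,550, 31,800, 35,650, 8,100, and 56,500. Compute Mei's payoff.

Highest competing bid: 56,500.
Mei's bid 36,800 is not the highest, so Mei loses, pays nothing, and earns zero payoff.

Mei's payoff: 0.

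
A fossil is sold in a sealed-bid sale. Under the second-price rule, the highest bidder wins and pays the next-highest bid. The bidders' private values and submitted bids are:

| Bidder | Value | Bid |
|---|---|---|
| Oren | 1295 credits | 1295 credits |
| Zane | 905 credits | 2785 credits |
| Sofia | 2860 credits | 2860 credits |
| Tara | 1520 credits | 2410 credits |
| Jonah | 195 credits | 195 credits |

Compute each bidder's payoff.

Payoffs: Oren 0 credits, Zane 0 credits, Sofia 75 credits, Tara 0 credits, Jonah 0 credits.

Bids in descending order: Sofia 2860 credits > Zane 2785 credits > Tara 2410 credits > Oren 1295 credits > Jonah 195 credits.
Sofia has the top bid and wins; the price is the second-highest bid, 2785 credits.
Sofia's payoff = 2860 credits − 2785 credits = 75 credits. All other bidders lose, so their payoff is 0.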